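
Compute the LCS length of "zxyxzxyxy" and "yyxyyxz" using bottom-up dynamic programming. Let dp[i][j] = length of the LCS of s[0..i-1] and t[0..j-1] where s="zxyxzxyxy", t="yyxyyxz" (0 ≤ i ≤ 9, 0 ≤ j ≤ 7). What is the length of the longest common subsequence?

   ''  y  y  x  y  y  x  z
''  0  0  0  0  0  0  0  0
 z  0  0  0  0  0  0  0  1
 x  0  0  0  1  1  1  1  1
 y  0  1  1  1  2  2  2  2
 x  0  1  1  2  2  2  3  3
 z  0  1  1  2  2  2  3  4
 x  0  1  1  2  2  2  3  4
 y  0  1  2  2  3  3  3  4
 x  0  1  2  3  3  3  4  4
 y  0  1  2  3  4  4  4  4

4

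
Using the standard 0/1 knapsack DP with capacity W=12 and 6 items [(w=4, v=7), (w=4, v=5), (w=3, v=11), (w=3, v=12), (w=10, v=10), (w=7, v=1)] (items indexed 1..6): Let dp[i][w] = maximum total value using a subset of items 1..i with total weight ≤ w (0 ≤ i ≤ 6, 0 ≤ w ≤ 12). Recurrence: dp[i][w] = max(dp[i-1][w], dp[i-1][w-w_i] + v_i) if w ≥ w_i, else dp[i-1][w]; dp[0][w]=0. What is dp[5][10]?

i\w   0   1   2   3   4   5   6   7   8   9  10  11  12
  0   0   0   0   0   0   0   0   0   0   0   0   0   0
  1   0   0   0   0   7   7   7   7   7   7   7   7   7
  2   0   0   0   0   7   7   7   7  12  12  12  12  12
  3   0   0   0  11  11  11  11  18  18  18  18  23  23
  4   0   0   0  12  12  12  23  23  23  23  30  30  30
  5   0   0   0  12  12  12  23  23  23  23  30  30  30
  6   0   0   0  12  12  12  23  23  23  23  30  30  30

30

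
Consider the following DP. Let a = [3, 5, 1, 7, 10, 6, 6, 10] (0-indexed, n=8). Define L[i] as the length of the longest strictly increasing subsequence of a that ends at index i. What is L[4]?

4

   i    0    1    2    3    4    5    6    7
a[i]    3    5    1    7   10    6    6   10
L[i]    1    2    1    3    4    3    3    4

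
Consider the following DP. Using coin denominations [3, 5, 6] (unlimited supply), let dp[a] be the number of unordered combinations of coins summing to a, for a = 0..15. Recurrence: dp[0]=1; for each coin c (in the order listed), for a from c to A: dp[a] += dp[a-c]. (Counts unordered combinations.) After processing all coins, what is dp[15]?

after  coin     0     1     2     3     4     5     6     7     8     9    10    11    12    13    14    15
          3     1     0     0     1     0     0     1     0     0     1     0     0     1     0     0     1
          5     1     0     0     1     0     1     1     0     1     1     1     1     1     1     1     2
          6     1     0     0     1     0     1     2     0     1     2     1     2     3     1     2     4

4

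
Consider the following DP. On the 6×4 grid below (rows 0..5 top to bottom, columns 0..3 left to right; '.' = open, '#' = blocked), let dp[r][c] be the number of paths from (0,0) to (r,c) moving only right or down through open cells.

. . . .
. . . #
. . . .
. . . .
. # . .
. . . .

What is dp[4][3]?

r\c   0   1   2   3
  0   1   1   1   1
  1   1   2   3   0
  2   1   3   6   6
  3   1   4  10  16
  4   1   0  10  26
  5   1   1  11  37

26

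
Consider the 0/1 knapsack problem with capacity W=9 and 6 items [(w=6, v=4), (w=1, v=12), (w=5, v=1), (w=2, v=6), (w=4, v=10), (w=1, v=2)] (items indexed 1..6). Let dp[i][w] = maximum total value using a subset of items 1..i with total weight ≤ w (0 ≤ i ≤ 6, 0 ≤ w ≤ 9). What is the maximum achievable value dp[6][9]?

i\w   0   1   2   3   4   5   6   7   8   9
  0   0   0   0   0   0   0   0   0   0   0
  1   0   0   0   0   0   0   4   4   4   4
  2   0  12  12  12  12  12  12  16  16  16
  3   0  12  12  12  12  12  13  16  16  16
  4   0  12  12  18  18  18  18  18  19  22
  5   0  12  12  18  18  22  22  28  28  28
  6   0  12  14  18  20  22  24  28  30  30

30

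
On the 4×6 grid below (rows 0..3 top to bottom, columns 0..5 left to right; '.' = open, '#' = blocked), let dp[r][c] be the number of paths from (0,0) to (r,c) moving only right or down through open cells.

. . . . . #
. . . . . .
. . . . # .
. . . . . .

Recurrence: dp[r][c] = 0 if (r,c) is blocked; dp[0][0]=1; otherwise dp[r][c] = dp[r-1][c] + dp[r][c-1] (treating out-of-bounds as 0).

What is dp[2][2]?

r\c   0   1   2   3   4   5
  0   1   1   1   1   1   0
  1   1   2   3   4   5   5
  2   1   3   6  10   0   5
  3   1   4  10  20  20  25

6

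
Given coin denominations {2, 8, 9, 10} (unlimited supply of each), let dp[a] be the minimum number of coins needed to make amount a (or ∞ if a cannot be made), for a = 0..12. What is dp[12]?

2

 a  0  1  2  3  4  5  6  7  8  9 10 11 12
dp  0  -  1  -  2  -  3  -  1  1  1  2  2
(- denotes ∞ / unreachable)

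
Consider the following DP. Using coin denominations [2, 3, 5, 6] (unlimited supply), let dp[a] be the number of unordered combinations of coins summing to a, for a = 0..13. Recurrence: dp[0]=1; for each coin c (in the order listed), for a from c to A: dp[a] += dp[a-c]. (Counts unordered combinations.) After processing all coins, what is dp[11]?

6

after  coin     0     1     2     3     4     5     6     7     8     9    10    11    12    13
          2     1     0     1     0     1     0     1     0     1     0     1     0     1     0
          3     1     0     1     1     1     1     2     1     2     2     2     2     3     2
          5     1     0     1     1     1     2     2     2     3     3     4     4     5     5
          6     1     0     1     1     1     2     3     2     4     4     5     6     8     7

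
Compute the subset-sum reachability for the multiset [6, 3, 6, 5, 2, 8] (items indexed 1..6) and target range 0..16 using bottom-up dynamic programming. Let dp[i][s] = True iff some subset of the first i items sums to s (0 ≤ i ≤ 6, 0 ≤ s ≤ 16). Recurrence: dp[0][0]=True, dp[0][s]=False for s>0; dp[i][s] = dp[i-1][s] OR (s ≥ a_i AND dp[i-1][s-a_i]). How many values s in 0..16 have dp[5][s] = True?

i\s   0   1   2   3   4   5   6   7   8   9  10  11  12  13  14  15  16
  0   T   F   F   F   F   F   F   F   F   F   F   F   F   F   F   F   F
  1   T   F   F   F   F   F   T   F   F   F   F   F   F   F   F   F   F
  2   T   F   F   T   F   F   T   F   F   T   F   F   F   F   F   F   F
  3   T   F   F   T   F   F   T   F   F   T   F   F   T   F   F   T   F
  4   T   F   F   T   F   T   T   F   T   T   F   T   T   F   T   T   F
  5   T   F   T   T   F   T   T   T   T   T   T   T   T   T   T   T   T
  6   T   F   T   T   F   T   T   T   T   T   T   T   T   T   T   T   T

15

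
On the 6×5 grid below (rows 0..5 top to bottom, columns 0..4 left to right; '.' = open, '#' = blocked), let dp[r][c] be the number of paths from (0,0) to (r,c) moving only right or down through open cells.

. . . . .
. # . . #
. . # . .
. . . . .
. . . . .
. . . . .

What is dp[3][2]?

r\c   0   1   2   3   4
  0   1   1   1   1   1
  1   1   0   1   2   0
  2   1   1   0   2   2
  3   1   2   2   4   6
  4   1   3   5   9  15
  5   1   4   9  18  33

2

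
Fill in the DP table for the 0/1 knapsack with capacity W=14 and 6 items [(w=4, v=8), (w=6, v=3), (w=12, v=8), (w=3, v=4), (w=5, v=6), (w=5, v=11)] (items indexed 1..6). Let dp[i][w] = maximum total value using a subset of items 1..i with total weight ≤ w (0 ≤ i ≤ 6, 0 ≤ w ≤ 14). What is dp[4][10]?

i\w   0   1   2   3   4   5   6   7   8   9  10  11  12  13  14
  0   0   0   0   0   0   0   0   0   0   0   0   0   0   0   0
  1   0   0   0   0   8   8   8   8   8   8   8   8   8   8   8
  2   0   0   0   0   8   8   8   8   8   8  11  11  11  11  11
  3   0   0   0   0   8   8   8   8   8   8  11  11  11  11  11
  4   0   0   0   4   8   8   8  12  12  12  12  12  12  15  15
  5   0   0   0   4   8   8   8  12  12  14  14  14  18  18  18
  6   0   0   0   4   8  11  11  12  15  19  19  19  23  23  25

12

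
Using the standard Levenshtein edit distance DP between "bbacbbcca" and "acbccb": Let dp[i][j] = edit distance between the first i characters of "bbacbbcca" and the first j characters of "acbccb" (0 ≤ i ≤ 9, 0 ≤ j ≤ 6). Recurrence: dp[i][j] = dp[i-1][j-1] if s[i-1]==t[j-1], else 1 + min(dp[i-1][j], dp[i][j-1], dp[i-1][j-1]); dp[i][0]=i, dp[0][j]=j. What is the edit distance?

4

   ''  a  c  b  c  c  b
''  0  1  2  3  4  5  6
 b  1  1  2  2  3  4  5
 b  2  2  2  2  3  4  4
 a  3  2  3  3  3  4  5
 c  4  3  2  3  3  3  4
 b  5  4  3  2  3  4  3
 b  6  5  4  3  3  4  4
 c  7  6  5  4  3  3  4
 c  8  7  6  5  4  3  4
 a  9  8  7  6  5  4  4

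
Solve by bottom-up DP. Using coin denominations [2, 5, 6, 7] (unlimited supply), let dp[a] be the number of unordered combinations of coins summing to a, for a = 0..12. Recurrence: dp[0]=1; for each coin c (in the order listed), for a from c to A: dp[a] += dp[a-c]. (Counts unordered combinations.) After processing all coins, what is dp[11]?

3

after  coin     0     1     2     3     4     5     6     7     8     9    10    11    12
          2     1     0     1     0     1     0     1     0     1     0     1     0     1
          5     1     0     1     0     1     1     1     1     1     1     2     1     2
          6     1     0     1     0     1     1     2     1     2     1     3     2     4
          7     1     0     1     0     1     1     2     2     2     2     3     3     5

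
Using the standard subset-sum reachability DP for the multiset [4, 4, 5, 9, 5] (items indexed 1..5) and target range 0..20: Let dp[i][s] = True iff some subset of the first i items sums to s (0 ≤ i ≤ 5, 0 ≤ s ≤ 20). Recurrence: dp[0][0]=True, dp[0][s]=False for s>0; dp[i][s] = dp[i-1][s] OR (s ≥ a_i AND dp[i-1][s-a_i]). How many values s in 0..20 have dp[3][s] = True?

i\s   0   1   2   3   4   5   6   7   8   9  10  11  12  13  14  15  16  17  18  19  20
  0   T   F   F   F   F   F   F   F   F   F   F   F   F   F   F   F   F   F   F   F   F
  1   T   F   F   F   T   F   F   F   F   F   F   F   F   F   F   F   F   F   F   F   F
  2   T   F   F   F   T   F   F   F   T   F   F   F   F   F   F   F   F   F   F   F   F
  3   T   F   F   F   T   T   F   F   T   T   F   F   F   T   F   F   F   F   F   F   F
  4   T   F   F   F   T   T   F   F   T   T   F   F   F   T   T   F   F   T   T   F   F
  5   T   F   F   F   T   T   F   F   T   T   T   F   F   T   T   F   F   T   T   T   F

6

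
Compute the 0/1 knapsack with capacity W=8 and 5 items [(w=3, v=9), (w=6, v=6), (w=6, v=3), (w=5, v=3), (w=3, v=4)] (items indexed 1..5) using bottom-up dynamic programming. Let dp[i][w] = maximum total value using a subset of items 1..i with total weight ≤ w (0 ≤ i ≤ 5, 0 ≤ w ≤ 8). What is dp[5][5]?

i\w   0   1   2   3   4   5   6   7   8
  0   0   0   0   0   0   0   0   0   0
  1   0   0   0   9   9   9   9   9   9
  2   0   0   0   9   9   9   9   9   9
  3   0   0   0   9   9   9   9   9   9
  4   0   0   0   9   9   9   9   9  12
  5   0   0   0   9   9   9  13  13  13

9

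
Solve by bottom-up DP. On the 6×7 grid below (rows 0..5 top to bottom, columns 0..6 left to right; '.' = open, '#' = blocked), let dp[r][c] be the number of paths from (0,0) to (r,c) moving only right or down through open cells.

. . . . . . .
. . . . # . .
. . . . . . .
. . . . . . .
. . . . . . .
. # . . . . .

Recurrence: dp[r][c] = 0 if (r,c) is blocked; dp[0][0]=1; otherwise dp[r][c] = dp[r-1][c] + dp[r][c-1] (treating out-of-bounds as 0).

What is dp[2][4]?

r\c   0   1   2   3   4   5   6
  0   1   1   1   1   1   1   1
  1   1   2   3   4   0   1   2
  2   1   3   6  10  10  11  13
  3   1   4  10  20  30  41  54
  4   1   5  15  35  65 106 160
  5   1   0  15  50 115 221 381

10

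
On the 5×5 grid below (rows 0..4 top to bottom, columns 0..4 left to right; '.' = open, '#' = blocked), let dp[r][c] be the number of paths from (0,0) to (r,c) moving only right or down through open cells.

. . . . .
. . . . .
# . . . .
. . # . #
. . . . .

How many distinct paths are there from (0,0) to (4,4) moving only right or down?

r\c   0   1   2   3   4
  0   1   1   1   1   1
  1   1   2   3   4   5
  2   0   2   5   9  14
  3   0   2   0   9   0
  4   0   2   2  11  11

11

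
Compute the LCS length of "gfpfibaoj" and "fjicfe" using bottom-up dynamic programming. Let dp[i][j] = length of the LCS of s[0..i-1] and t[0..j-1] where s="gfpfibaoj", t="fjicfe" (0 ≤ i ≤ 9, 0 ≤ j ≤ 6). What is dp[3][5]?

   ''  f  j  i  c  f  e
''  0  0  0  0  0  0  0
 g  0  0  0  0  0  0  0
 f  0  1  1  1  1  1  1
 p  0  1  1  1  1  1  1
 f  0  1  1  1  1  2  2
 i  0  1  1  2  2  2  2
 b  0  1  1  2  2  2  2
 a  0  1  1  2  2  2  2
 o  0  1  1  2  2  2  2
 j  0  1  2  2  2  2  2

1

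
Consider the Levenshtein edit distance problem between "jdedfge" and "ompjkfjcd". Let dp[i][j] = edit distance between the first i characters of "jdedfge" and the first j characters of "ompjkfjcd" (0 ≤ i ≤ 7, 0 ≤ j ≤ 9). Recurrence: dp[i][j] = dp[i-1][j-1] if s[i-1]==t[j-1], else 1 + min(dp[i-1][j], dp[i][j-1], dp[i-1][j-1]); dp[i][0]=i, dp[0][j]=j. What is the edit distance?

8

   ''  o  m  p  j  k  f  j  c  d
''  0  1  2  3  4  5  6  7  8  9
 j  1  1  2  3  3  4  5  6  7  8
 d  2  2  2  3  4  4  5  6  7  7
 e  3  3  3  3  4  5  5  6  7  8
 d  4  4  4  4  4  5  6  6  7  7
 f  5  5  5  5  5  5  5  6  7  8
 g  6  6  6  6  6  6  6  6  7  8
 e  7  7  7  7  7  7  7  7  7  8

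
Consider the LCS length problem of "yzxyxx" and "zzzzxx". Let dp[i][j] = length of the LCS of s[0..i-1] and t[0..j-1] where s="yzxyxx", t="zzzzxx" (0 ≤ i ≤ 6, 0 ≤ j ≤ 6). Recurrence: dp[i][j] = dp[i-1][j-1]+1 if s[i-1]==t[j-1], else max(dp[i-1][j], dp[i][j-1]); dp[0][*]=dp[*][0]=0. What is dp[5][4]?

   ''  z  z  z  z  x  x
''  0  0  0  0  0  0  0
 y  0  0  0  0  0  0  0
 z  0  1  1  1  1  1  1
 x  0  1  1  1  1  2  2
 y  0  1  1  1  1  2  2
 x  0  1  1  1  1  2  3
 x  0  1  1  1  1  2  3

1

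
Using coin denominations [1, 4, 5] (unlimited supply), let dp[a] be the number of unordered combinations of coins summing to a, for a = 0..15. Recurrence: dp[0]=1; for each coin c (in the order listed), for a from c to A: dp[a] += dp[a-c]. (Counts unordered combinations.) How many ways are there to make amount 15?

10

after  coin     0     1     2     3     4     5     6     7     8     9    10    11    12    13    14    15
          1     1     1     1     1     1     1     1     1     1     1     1     1     1     1     1     1
          4     1     1     1     1     2     2     2     2     3     3     3     3     4     4     4     4
          5     1     1     1     1     2     3     3     3     4     5     6     6     7     8     9    10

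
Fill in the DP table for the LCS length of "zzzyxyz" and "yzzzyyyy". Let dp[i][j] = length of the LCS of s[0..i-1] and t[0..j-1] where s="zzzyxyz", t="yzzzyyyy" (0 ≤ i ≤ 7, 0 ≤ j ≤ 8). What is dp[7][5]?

4

   ''  y  z  z  z  y  y  y  y
''  0  0  0  0  0  0  0  0  0
 z  0  0  1  1  1  1  1  1  1
 z  0  0  1  2  2  2  2  2  2
 z  0  0  1  2  3  3  3  3  3
 y  0  1  1  2  3  4  4  4  4
 x  0  1  1  2  3  4  4  4  4
 y  0  1  1  2  3  4  5  5  5
 z  0  1  2  2  3  4  5  5  5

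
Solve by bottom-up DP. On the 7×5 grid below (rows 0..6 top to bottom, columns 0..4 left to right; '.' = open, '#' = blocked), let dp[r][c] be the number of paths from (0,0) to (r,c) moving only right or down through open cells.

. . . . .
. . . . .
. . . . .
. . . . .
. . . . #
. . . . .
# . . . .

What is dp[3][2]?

10

r\c   0   1   2   3   4
  0   1   1   1   1   1
  1   1   2   3   4   5
  2   1   3   6  10  15
  3   1   4  10  20  35
  4   1   5  15  35   0
  5   1   6  21  56  56
  6   0   6  27  83 139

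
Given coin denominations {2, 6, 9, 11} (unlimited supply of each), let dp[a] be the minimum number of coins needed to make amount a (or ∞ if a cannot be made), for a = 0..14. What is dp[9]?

1

 a  0  1  2  3  4  5  6  7  8  9 10 11 12 13 14
dp  0  -  1  -  2  -  1  -  2  1  3  1  2  2  3
(- denotes ∞ / unreachable)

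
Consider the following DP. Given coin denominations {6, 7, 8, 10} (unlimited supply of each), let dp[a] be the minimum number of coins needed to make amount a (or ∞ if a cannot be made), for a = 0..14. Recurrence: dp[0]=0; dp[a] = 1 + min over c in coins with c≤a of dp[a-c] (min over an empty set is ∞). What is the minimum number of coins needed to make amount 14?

2

 a  0  1  2  3  4  5  6  7  8  9 10 11 12 13 14
dp  0  -  -  -  -  -  1  1  1  -  1  -  2  2  2
(- denotes ∞ / unreachable)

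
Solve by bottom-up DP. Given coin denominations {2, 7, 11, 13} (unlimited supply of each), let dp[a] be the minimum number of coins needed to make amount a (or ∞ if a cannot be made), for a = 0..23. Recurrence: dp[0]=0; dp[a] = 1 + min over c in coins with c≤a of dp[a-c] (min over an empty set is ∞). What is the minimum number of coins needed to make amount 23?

4

 a  0  1  2  3  4  5  6  7  8  9 10 11 12 13 14 15 16 17 18 19 20 21 22 23
dp  0  -  1  -  2  -  3  1  4  2  5  1  6  1  2  2  3  3  2  4  2  3  2  4
(- denotes ∞ / unreachable)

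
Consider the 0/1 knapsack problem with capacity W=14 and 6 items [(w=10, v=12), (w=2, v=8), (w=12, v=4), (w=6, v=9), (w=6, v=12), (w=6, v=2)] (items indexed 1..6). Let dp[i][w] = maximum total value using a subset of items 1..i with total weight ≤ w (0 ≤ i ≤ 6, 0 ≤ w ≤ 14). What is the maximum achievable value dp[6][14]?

29

i\w   0   1   2   3   4   5   6   7   8   9  10  11  12  13  14
  0   0   0   0   0   0   0   0   0   0   0   0   0   0   0   0
  1   0   0   0   0   0   0   0   0   0   0  12  12  12  12  12
  2   0   0   8   8   8   8   8   8   8   8  12  12  20  20  20
  3   0   0   8   8   8   8   8   8   8   8  12  12  20  20  20
  4   0   0   8   8   8   8   9   9  17  17  17  17  20  20  20
  5   0   0   8   8   8   8  12  12  20  20  20  20  21  21  29
  6   0   0   8   8   8   8  12  12  20  20  20  20  21  21  29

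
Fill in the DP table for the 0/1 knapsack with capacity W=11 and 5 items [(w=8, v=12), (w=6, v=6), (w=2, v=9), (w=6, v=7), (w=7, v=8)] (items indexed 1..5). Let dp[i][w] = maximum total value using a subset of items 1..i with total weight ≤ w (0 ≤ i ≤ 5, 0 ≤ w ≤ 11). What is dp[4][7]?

i\w   0   1   2   3   4   5   6   7   8   9  10  11
  0   0   0   0   0   0   0   0   0   0   0   0   0
  1   0   0   0   0   0   0   0   0  12  12  12  12
  2   0   0   0   0   0   0   6   6  12  12  12  12
  3   0   0   9   9   9   9   9   9  15  15  21  21
  4   0   0   9   9   9   9   9   9  16  16  21  21
  5   0   0   9   9   9   9   9   9  16  17  21  21

9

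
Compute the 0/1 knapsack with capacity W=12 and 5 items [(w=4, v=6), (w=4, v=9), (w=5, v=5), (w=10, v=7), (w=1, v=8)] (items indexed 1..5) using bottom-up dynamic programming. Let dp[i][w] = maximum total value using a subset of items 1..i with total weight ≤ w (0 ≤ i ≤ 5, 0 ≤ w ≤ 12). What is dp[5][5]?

17

i\w   0   1   2   3   4   5   6   7   8   9  10  11  12
  0   0   0   0   0   0   0   0   0   0   0   0   0   0
  1   0   0   0   0   6   6   6   6   6   6   6   6   6
  2   0   0   0   0   9   9   9   9  15  15  15  15  15
  3   0   0   0   0   9   9   9   9  15  15  15  15  15
  4   0   0   0   0   9   9   9   9  15  15  15  15  15
  5   0   8   8   8   9  17  17  17  17  23  23  23  23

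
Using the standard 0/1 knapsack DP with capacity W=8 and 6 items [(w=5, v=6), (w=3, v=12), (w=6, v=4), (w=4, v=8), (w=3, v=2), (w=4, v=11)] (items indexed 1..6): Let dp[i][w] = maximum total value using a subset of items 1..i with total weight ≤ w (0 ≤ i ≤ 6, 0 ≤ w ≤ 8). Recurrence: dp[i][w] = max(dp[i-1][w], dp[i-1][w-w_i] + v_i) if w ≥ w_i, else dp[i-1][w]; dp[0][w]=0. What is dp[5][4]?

12

i\w   0   1   2   3   4   5   6   7   8
  0   0   0   0   0   0   0   0   0   0
  1   0   0   0   0   0   6   6   6   6
  2   0   0   0  12  12  12  12  12  18
  3   0   0   0  12  12  12  12  12  18
  4   0   0   0  12  12  12  12  20  20
  5   0   0   0  12  12  12  14  20  20
  6   0   0   0  12  12  12  14  23  23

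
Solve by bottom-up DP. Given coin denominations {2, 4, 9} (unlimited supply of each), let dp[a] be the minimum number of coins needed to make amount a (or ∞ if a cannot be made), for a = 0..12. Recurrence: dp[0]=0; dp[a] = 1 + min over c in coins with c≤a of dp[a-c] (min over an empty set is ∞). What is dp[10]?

 a  0  1  2  3  4  5  6  7  8  9 10 11 12
dp  0  -  1  -  1  -  2  -  2  1  3  2  3
(- denotes ∞ / unreachable)

3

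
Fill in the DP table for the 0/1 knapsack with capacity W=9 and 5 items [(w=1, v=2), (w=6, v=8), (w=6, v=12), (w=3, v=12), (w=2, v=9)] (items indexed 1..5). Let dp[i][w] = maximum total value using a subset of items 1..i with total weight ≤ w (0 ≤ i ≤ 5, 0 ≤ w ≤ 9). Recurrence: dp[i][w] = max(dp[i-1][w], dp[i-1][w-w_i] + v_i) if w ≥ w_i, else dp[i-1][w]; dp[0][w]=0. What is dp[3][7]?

14

i\w   0   1   2   3   4   5   6   7   8   9
  0   0   0   0   0   0   0   0   0   0   0
  1   0   2   2   2   2   2   2   2   2   2
  2   0   2   2   2   2   2   8  10  10  10
  3   0   2   2   2   2   2  12  14  14  14
  4   0   2   2  12  14  14  14  14  14  24
  5   0   2   9  12  14  21  23  23  23  24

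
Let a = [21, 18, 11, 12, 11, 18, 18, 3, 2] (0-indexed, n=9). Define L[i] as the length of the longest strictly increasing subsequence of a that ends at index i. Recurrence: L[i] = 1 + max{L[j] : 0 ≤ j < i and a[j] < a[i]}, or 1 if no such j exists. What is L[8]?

1

   i    0    1    2    3    4    5    6    7    8
a[i]   21   18   11   12   11   18   18    3    2
L[i]    1    1    1    2    1    3    3    1    1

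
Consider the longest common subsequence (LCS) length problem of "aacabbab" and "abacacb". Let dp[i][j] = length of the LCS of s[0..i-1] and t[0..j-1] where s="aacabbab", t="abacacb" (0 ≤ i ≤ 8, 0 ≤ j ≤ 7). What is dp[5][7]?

5

   ''  a  b  a  c  a  c  b
''  0  0  0  0  0  0  0  0
 a  0  1  1  1  1  1  1  1
 a  0  1  1  2  2  2  2  2
 c  0  1  1  2  3  3  3  3
 a  0  1  1  2  3  4  4  4
 b  0  1  2  2  3  4  4  5
 b  0  1  2  2  3  4  4  5
 a  0  1  2  3  3  4  4  5
 b  0  1  2  3  3  4  4  5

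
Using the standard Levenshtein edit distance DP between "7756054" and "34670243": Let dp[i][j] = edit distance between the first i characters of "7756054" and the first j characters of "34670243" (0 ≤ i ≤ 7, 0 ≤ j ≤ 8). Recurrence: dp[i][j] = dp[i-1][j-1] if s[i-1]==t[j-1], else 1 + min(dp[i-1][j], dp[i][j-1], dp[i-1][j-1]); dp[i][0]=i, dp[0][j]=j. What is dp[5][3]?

4

   ''  3  4  6  7  0  2  4  3
''  0  1  2  3  4  5  6  7  8
 7  1  1  2  3  3  4  5  6  7
 7  2  2  2  3  3  4  5  6  7
 5  3  3  3  3  4  4  5  6  7
 6  4  4  4  3  4  5  5  6  7
 0  5  5  5  4  4  4  5  6  7
 5  6  6  6  5  5  5  5  6  7
 4  7  7  6  6  6  6  6  5  6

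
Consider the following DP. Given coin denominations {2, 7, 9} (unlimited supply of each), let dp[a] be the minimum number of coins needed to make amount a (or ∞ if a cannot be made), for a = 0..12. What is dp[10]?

 a  0  1  2  3  4  5  6  7  8  9 10 11 12
dp  0  -  1  -  2  -  3  1  4  1  5  2  6
(- denotes ∞ / unreachable)

5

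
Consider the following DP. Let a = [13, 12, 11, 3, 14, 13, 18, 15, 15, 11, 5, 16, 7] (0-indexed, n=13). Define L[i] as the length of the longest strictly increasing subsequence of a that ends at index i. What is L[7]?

3

   i    0    1    2    3    4    5    6    7    8    9   10   11   12
a[i]   13   12   11    3   14   13   18   15   15   11    5   16    7
L[i]    1    1    1    1    2    2    3    3    3    2    2    4    3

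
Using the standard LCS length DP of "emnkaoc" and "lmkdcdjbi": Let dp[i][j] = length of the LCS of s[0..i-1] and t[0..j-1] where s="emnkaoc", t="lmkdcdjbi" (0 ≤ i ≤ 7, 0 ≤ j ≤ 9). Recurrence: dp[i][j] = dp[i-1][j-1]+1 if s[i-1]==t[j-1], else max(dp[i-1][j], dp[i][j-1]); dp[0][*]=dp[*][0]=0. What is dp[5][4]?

2

   ''  l  m  k  d  c  d  j  b  i
''  0  0  0  0  0  0  0  0  0  0
 e  0  0  0  0  0  0  0  0  0  0
 m  0  0  1  1  1  1  1  1  1  1
 n  0  0  1  1  1  1  1  1  1  1
 k  0  0  1  2  2  2  2  2  2  2
 a  0  0  1  2  2  2  2  2  2  2
 o  0  0  1  2  2  2  2  2  2  2
 c  0  0  1  2  2  3  3  3  3  3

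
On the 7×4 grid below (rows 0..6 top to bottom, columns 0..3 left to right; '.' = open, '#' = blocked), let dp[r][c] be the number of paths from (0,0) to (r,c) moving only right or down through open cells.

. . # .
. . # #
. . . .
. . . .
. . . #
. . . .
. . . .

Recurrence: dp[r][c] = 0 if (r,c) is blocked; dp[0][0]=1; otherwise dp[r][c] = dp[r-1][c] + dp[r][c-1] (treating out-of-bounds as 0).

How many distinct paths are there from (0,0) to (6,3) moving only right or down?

r\c   0   1   2   3
  0   1   1   0   0
  1   1   2   0   0
  2   1   3   3   3
  3   1   4   7  10
  4   1   5  12   0
  5   1   6  18  18
  6   1   7  25  43

43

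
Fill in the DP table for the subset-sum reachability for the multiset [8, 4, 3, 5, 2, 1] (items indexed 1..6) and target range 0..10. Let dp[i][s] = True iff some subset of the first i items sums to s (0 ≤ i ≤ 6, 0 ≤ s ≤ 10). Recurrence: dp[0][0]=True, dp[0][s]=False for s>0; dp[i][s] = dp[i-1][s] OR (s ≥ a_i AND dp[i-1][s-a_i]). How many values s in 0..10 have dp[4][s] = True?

i\s   0   1   2   3   4   5   6   7   8   9  10
  0   T   F   F   F   F   F   F   F   F   F   F
  1   T   F   F   F   F   F   F   F   T   F   F
  2   T   F   F   F   T   F   F   F   T   F   F
  3   T   F   F   T   T   F   F   T   T   F   F
  4   T   F   F   T   T   T   F   T   T   T   F
  5   T   F   T   T   T   T   T   T   T   T   T
  6   T   T   T   T   T   T   T   T   T   T   T

7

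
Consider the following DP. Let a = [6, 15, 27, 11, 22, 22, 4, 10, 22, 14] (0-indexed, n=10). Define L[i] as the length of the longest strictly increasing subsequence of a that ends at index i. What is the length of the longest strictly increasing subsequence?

   i    0    1    2    3    4    5    6    7    8    9
a[i]    6   15   27   11   22   22    4   10   22   14
L[i]    1    2    3    2    3    3    1    2    3    3

3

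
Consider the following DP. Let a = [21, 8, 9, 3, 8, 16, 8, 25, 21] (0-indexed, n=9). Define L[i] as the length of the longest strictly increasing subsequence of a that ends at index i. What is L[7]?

4

   i    0    1    2    3    4    5    6    7    8
a[i]   21    8    9    3    8   16    8   25   21
L[i]    1    1    2    1    2    3    2    4    4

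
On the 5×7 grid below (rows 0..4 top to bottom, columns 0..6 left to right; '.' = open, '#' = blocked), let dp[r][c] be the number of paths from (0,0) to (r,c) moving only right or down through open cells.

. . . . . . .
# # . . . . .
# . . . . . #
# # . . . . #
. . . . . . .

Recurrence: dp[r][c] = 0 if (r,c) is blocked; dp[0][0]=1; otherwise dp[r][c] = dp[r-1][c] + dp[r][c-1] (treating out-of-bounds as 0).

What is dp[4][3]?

5

r\c   0   1   2   3   4   5   6
  0   1   1   1   1   1   1   1
  1   0   0   1   2   3   4   5
  2   0   0   1   3   6  10   0
  3   0   0   1   4  10  20   0
  4   0   0   1   5  15  35  35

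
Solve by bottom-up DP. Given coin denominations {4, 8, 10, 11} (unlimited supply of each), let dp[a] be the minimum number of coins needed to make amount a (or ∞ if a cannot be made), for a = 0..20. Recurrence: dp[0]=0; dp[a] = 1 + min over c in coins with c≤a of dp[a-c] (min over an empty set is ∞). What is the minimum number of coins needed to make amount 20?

2

 a  0  1  2  3  4  5  6  7  8  9 10 11 12 13 14 15 16 17 18 19 20
dp  0  -  -  -  1  -  -  -  1  -  1  1  2  -  2  2  2  -  2  2  2
(- denotes ∞ / unreachable)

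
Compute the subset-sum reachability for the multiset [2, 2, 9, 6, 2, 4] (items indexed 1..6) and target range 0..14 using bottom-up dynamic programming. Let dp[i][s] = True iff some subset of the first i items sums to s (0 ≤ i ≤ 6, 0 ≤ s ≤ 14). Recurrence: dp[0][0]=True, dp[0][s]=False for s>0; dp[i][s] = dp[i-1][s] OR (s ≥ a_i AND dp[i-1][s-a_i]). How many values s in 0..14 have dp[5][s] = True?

i\s   0   1   2   3   4   5   6   7   8   9  10  11  12  13  14
  0   T   F   F   F   F   F   F   F   F   F   F   F   F   F   F
  1   T   F   T   F   F   F   F   F   F   F   F   F   F   F   F
  2   T   F   T   F   T   F   F   F   F   F   F   F   F   F   F
  3   T   F   T   F   T   F   F   F   F   T   F   T   F   T   F
  4   T   F   T   F   T   F   T   F   T   T   T   T   F   T   F
  5   T   F   T   F   T   F   T   F   T   T   T   T   T   T   F
  6   T   F   T   F   T   F   T   F   T   T   T   T   T   T   T

10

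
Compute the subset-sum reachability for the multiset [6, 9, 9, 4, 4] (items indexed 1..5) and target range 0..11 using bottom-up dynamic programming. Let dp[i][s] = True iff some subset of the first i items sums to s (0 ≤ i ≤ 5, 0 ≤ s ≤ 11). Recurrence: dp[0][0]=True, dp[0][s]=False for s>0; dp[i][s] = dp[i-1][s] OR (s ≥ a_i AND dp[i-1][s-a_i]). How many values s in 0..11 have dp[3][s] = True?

3

i\s   0   1   2   3   4   5   6   7   8   9  10  11
  0   T   F   F   F   F   F   F   F   F   F   F   F
  1   T   F   F   F   F   F   T   F   F   F   F   F
  2   T   F   F   F   F   F   T   F   F   T   F   F
  3   T   F   F   F   F   F   T   F   F   T   F   F
  4   T   F   F   F   T   F   T   F   F   T   T   F
  5   T   F   F   F   T   F   T   F   T   T   T   F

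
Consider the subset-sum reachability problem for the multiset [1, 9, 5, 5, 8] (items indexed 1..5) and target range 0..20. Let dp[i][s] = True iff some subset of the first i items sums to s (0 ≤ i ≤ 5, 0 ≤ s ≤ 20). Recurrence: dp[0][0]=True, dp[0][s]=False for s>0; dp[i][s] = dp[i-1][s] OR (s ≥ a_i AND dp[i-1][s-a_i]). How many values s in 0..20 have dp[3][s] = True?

8

i\s   0   1   2   3   4   5   6   7   8   9  10  11  12  13  14  15  16  17  18  19  20
  0   T   F   F   F   F   F   F   F   F   F   F   F   F   F   F   F   F   F   F   F   F
  1   T   T   F   F   F   F   F   F   F   F   F   F   F   F   F   F   F   F   F   F   F
  2   T   T   F   F   F   F   F   F   F   T   T   F   F   F   F   F   F   F   F   F   F
  3   T   T   F   F   F   T   T   F   F   T   T   F   F   F   T   T   F   F   F   F   F
  4   T   T   F   F   F   T   T   F   F   T   T   T   F   F   T   T   F   F   F   T   T
  5   T   T   F   F   F   T   T   F   T   T   T   T   F   T   T   T   F   T   T   T   T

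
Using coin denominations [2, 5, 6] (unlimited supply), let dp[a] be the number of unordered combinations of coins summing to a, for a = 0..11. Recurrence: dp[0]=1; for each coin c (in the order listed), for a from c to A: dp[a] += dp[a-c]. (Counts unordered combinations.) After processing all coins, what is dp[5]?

1

after  coin     0     1     2     3     4     5     6     7     8     9    10    11
          2     1     0     1     0     1     0     1     0     1     0     1     0
          5     1     0     1     0     1     1     1     1     1     1     2     1
          6     1     0     1     0     1     1     2     1     2     1     3     2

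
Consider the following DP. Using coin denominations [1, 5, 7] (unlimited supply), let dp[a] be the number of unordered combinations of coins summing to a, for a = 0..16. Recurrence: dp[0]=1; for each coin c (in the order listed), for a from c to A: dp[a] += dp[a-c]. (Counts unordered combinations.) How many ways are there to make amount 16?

7

after  coin     0     1     2     3     4     5     6     7     8     9    10    11    12    13    14    15    16
          1     1     1     1     1     1     1     1     1     1     1     1     1     1     1     1     1     1
          5     1     1     1     1     1     2     2     2     2     2     3     3     3     3     3     4     4
          7     1     1     1     1     1     2     2     3     3     3     4     4     5     5     6     7     7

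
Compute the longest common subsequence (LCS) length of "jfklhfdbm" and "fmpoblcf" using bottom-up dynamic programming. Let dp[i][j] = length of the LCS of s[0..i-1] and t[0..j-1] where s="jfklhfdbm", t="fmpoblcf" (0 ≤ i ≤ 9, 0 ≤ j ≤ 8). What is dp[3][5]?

   ''  f  m  p  o  b  l  c  f
''  0  0  0  0  0  0  0  0  0
 j  0  0  0  0  0  0  0  0  0
 f  0  1  1  1  1  1  1  1  1
 k  0  1  1  1  1  1  1  1  1
 l  0  1  1  1  1  1  2  2  2
 h  0  1  1  1  1  1  2  2  2
 f  0  1  1  1  1  1  2  2  3
 d  0  1  1  1  1  1  2  2  3
 b  0  1  1  1  1  2  2  2  3
 m  0  1  2  2  2  2  2  2  3

1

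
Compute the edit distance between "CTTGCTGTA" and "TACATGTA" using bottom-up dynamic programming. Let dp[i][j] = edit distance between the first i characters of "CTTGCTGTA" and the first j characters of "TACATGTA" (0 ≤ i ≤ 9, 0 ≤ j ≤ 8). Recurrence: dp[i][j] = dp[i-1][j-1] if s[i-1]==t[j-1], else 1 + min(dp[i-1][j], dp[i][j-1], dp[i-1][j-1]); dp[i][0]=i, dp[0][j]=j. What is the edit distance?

   ''  T  A  C  A  T  G  T  A
''  0  1  2  3  4  5  6  7  8
 C  1  1  2  2  3  4  5  6  7
 T  2  1  2  3  3  3  4  5  6
 T  3  2  2  3  4  3  4  4  5
 G  4  3  3  3  4  4  3  4  5
 C  5  4  4  3  4  5  4  4  5
 T  6  5  5  4  4  4  5  4  5
 G  7  6  6  5  5  5  4  5  5
 T  8  7  7  6  6  5  5  4  5
 A  9  8  7  7  6  6  6  5  4

4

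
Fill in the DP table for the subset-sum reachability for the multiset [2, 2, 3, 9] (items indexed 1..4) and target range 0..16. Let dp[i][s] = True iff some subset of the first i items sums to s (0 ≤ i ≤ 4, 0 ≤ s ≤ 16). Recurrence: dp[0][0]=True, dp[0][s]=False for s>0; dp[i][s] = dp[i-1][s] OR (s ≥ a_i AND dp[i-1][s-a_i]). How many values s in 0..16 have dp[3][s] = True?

i\s   0   1   2   3   4   5   6   7   8   9  10  11  12  13  14  15  16
  0   T   F   F   F   F   F   F   F   F   F   F   F   F   F   F   F   F
  1   T   F   T   F   F   F   F   F   F   F   F   F   F   F   F   F   F
  2   T   F   T   F   T   F   F   F   F   F   F   F   F   F   F   F   F
  3   T   F   T   T   T   T   F   T   F   F   F   F   F   F   F   F   F
  4   T   F   T   T   T   T   F   T   F   T   F   T   T   T   T   F   T

6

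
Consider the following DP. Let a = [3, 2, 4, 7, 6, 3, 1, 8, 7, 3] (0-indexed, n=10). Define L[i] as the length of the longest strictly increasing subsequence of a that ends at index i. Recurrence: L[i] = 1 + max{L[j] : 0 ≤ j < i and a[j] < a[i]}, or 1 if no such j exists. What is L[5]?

2

   i    0    1    2    3    4    5    6    7    8    9
a[i]    3    2    4    7    6    3    1    8    7    3
L[i]    1    1    2    3    3    2    1    4    4    2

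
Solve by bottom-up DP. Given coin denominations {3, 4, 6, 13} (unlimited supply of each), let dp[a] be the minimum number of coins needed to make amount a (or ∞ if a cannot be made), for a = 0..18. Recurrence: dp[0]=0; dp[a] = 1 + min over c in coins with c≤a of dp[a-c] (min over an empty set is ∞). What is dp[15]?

 a  0  1  2  3  4  5  6  7  8  9 10 11 12 13 14 15 16 17 18
dp  0  -  -  1  1  -  1  2  2  2  2  3  2  1  3  3  2  2  3
(- denotes ∞ / unreachable)

3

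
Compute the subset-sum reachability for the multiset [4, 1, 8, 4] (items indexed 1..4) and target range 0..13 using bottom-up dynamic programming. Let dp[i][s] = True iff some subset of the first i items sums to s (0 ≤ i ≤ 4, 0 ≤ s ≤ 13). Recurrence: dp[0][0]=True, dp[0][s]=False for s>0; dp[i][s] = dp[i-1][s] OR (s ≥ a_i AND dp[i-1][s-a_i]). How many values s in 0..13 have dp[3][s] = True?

8

i\s   0   1   2   3   4   5   6   7   8   9  10  11  12  13
  0   T   F   F   F   F   F   F   F   F   F   F   F   F   F
  1   T   F   F   F   T   F   F   F   F   F   F   F   F   F
  2   T   T   F   F   T   T   F   F   F   F   F   F   F   F
  3   T   T   F   F   T   T   F   F   T   T   F   F   T   T
  4   T   T   F   F   T   T   F   F   T   T   F   F   T   T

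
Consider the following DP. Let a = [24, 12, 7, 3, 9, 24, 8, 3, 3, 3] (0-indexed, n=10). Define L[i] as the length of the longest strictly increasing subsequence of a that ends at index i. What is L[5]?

3

   i    0    1    2    3    4    5    6    7    8    9
a[i]   24   12    7    3    9   24    8    3    3    3
L[i]    1    1    1    1    2    3    2    1    1    1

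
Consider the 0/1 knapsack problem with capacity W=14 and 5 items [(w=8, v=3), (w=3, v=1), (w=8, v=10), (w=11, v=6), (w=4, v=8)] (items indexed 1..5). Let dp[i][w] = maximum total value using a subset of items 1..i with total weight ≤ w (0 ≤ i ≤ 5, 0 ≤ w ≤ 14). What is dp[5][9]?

10

i\w   0   1   2   3   4   5   6   7   8   9  10  11  12  13  14
  0   0   0   0   0   0   0   0   0   0   0   0   0   0   0   0
  1   0   0   0   0   0   0   0   0   3   3   3   3   3   3   3
  2   0   0   0   1   1   1   1   1   3   3   3   4   4   4   4
  3   0   0   0   1   1   1   1   1  10  10  10  11  11  11  11
  4   0   0   0   1   1   1   1   1  10  10  10  11  11  11  11
  5   0   0   0   1   8   8   8   9  10  10  10  11  18  18  18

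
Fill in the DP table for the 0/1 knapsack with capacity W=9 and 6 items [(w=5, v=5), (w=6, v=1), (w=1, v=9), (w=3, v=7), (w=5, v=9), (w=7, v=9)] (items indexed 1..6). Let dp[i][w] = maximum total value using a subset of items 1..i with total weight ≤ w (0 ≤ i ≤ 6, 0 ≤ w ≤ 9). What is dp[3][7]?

i\w   0   1   2   3   4   5   6   7   8   9
  0   0   0   0   0   0   0   0   0   0   0
  1   0   0   0   0   0   5   5   5   5   5
  2   0   0   0   0   0   5   5   5   5   5
  3   0   9   9   9   9   9  14  14  14  14
  4   0   9   9   9  16  16  16  16  16  21
  5   0   9   9   9  16  16  18  18  18  25
  6   0   9   9   9  16  16  18  18  18  25

14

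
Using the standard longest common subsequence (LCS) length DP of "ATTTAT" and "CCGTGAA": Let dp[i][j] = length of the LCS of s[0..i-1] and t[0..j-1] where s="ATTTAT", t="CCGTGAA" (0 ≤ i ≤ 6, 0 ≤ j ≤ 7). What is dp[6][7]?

   ''  C  C  G  T  G  A  A
''  0  0  0  0  0  0  0  0
 A  0  0  0  0  0  0  1  1
 T  0  0  0  0  1  1  1  1
 T  0  0  0  0  1  1  1  1
 T  0  0  0  0  1  1  1  1
 A  0  0  0  0  1  1  2  2
 T  0  0  0  0  1  1  2  2

2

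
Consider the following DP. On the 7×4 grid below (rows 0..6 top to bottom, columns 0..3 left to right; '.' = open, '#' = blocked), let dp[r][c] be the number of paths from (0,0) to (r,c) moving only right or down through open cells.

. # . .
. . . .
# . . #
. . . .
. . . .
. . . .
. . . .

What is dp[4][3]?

7

r\c   0   1   2   3
  0   1   0   0   0
  1   1   1   1   1
  2   0   1   2   0
  3   0   1   3   3
  4   0   1   4   7
  5   0   1   5  12
  6   0   1   6  18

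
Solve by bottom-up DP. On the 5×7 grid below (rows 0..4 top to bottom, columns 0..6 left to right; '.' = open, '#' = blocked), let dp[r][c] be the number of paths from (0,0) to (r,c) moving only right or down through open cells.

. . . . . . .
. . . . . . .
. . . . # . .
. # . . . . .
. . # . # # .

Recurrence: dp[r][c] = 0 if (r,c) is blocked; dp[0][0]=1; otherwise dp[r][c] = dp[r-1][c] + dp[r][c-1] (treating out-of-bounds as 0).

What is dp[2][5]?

r\c   0   1   2   3   4   5   6
  0   1   1   1   1   1   1   1
  1   1   2   3   4   5   6   7
  2   1   3   6  10   0   6  13
  3   1   0   6  16  16  22  35
  4   1   1   0  16   0   0  35

6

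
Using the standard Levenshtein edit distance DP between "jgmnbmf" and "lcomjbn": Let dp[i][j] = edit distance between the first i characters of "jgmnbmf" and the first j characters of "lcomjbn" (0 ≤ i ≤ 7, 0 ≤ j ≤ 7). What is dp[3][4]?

   ''  l  c  o  m  j  b  n
''  0  1  2  3  4  5  6  7
 j  1  1  2  3  4  4  5  6
 g  2  2  2  3  4  5  5  6
 m  3  3  3  3  3  4  5  6
 n  4  4  4  4  4  4  5  5
 b  5  5  5  5  5  5  4  5
 m  6  6  6  6  5  6  5  5
 f  7  7  7  7  6  6  6  6

3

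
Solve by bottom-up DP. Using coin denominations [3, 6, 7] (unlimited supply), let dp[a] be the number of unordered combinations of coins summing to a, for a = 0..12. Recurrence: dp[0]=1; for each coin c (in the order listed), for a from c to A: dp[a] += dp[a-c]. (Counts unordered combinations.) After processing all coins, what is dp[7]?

after  coin     0     1     2     3     4     5     6     7     8     9    10    11    12
          3     1     0     0     1     0     0     1     0     0     1     0     0     1
          6     1     0     0     1     0     0     2     0     0     2     0     0     3
          7     1     0     0     1     0     0     2     1     0     2     1     0     3

1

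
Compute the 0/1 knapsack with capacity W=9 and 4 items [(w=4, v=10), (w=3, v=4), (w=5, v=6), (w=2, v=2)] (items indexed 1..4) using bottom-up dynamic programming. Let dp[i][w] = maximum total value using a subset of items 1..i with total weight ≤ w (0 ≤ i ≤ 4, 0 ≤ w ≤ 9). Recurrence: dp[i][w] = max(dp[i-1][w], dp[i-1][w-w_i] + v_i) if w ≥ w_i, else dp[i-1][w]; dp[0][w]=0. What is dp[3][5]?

i\w   0   1   2   3   4   5   6   7   8   9
  0   0   0   0   0   0   0   0   0   0   0
  1   0   0   0   0  10  10  10  10  10  10
  2   0   0   0   4  10  10  10  14  14  14
  3   0   0   0   4  10  10  10  14  14  16
  4   0   0   2   4  10  10  12  14  14  16

10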